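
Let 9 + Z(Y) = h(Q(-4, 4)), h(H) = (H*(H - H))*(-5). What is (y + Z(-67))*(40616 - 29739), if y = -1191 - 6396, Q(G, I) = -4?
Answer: -82621692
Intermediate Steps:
y = -7587
h(H) = 0 (h(H) = (H*0)*(-5) = 0*(-5) = 0)
Z(Y) = -9 (Z(Y) = -9 + 0 = -9)
(y + Z(-67))*(40616 - 29739) = (-7587 - 9)*(40616 - 29739) = -7596*10877 = -82621692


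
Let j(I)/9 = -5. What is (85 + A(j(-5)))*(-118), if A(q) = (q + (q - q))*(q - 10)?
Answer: -302080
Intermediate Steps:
j(I) = -45 (j(I) = 9*(-5) = -45)
A(q) = q*(-10 + q) (A(q) = (q + 0)*(-10 + q) = q*(-10 + q))
(85 + A(j(-5)))*(-118) = (85 - 45*(-10 - 45))*(-118) = (85 - 45*(-55))*(-118) = (85 + 2475)*(-118) = 2560*(-118) = -302080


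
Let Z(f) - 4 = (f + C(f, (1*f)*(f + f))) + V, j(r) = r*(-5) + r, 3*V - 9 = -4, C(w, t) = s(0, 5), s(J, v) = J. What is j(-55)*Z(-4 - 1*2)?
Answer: -220/3 ≈ -73.333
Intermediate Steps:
C(w, t) = 0
V = 5/3 (V = 3 + (⅓)*(-4) = 3 - 4/3 = 5/3 ≈ 1.6667)
j(r) = -4*r (j(r) = -5*r + r = -4*r)
Z(f) = 17/3 + f (Z(f) = 4 + ((f + 0) + 5/3) = 4 + (f + 5/3) = 4 + (5/3 + f) = 17/3 + f)
j(-55)*Z(-4 - 1*2) = (-4*(-55))*(17/3 + (-4 - 1*2)) = 220*(17/3 + (-4 - 2)) = 220*(17/3 - 6) = 220*(-⅓) = -220/3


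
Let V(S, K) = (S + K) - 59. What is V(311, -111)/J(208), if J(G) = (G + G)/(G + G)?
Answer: 141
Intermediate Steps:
V(S, K) = -59 + K + S (V(S, K) = (K + S) - 59 = -59 + K + S)
J(G) = 1 (J(G) = (2*G)/((2*G)) = (2*G)*(1/(2*G)) = 1)
V(311, -111)/J(208) = (-59 - 111 + 311)/1 = 141*1 = 141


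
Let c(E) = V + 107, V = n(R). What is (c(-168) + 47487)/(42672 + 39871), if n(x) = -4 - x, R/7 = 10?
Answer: 47520/82543 ≈ 0.57570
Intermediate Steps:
R = 70 (R = 7*10 = 70)
V = -74 (V = -4 - 1*70 = -4 - 70 = -74)
c(E) = 33 (c(E) = -74 + 107 = 33)
(c(-168) + 47487)/(42672 + 39871) = (33 + 47487)/(42672 + 39871) = 47520/82543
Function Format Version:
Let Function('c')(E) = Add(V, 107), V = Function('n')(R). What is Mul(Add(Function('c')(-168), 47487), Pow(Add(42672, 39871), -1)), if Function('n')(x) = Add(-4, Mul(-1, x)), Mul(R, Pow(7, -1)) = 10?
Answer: Rational(47520, 82543) ≈ 0.57570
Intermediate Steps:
R = 70 (R = Mul(7, 10) = 70)
V = -74 (V = Add(-4, Mul(-1, 70)) = Add(-4, -70) = -74)
Function('c')(E) = 33 (Function('c')(E) = Add(-74, 107) = 33)
Mul(Add(Function('c')(-168), 47487), Pow(Add(42672, 39871), -1)) = Mul(Add(33, 47487), Pow(Add(42672, 39871), -1)) = Mul(47520, Pow(82543, -1)) = Mul(47520, Rational(1, 82543)) = Rational(47520, 82543)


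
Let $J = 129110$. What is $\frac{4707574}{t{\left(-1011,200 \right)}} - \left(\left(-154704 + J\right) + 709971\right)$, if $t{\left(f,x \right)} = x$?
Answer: $- \frac{66083913}{100} \approx -6.6084 \cdot 10^{5}$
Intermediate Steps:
$\frac{4707574}{t{\left(-1011,200 \right)}} - \left(\left(-154704 + J\right) + 709971\right) = \frac{4707574}{200} - \left(\left(-154704 + 129110\right) + 709971\right) = 4707574 \cdot \frac{1}{200} - \left(-25594 + 709971\right) = \frac{2353787}{100} - 684377 = - \frac{66083913}{100}$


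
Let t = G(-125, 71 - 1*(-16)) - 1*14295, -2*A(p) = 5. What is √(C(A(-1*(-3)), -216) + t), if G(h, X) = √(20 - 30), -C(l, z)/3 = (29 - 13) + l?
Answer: √(-57342 + 4*I*√10)/2 ≈ 0.013206 + 119.73*I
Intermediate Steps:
A(p) = -5/2 (A(p) = -½*5 = -5/2)
C(l, z) = -48 - 3*l (C(l, z) = -3*((29 - 13) + l) = -3*(16 + l) = -48 - 3*l)
G(h, X) = I*√10 (G(h, X) = √(-10) = I*√10)
t = -14295 + I*√10 (t = I*√10 - 1*14295 = I*√10 - 14295 = -14295 + I*√10 ≈ -14295.0 + 3.1623*I)
√(C(A(-1*(-3)), -216) + t) = √((-48 - 3*(-5/2)) + (-14295 + I*√10)) = √((-48 + 15/2) + (-14295 + I*√10)) = √(-81/2 + (-14295 + I*√10)) = √(-28671/2 + I*√10)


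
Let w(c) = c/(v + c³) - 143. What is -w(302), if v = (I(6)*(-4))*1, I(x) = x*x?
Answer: 1969357525/13771732 ≈ 143.00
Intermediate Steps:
I(x) = x²
v = -144 (v = (6²*(-4))*1 = (36*(-4))*1 = -144*1 = -144)
w(c) = -143 + c/(-144 + c³) (w(c) = c/(-144 + c³) - 143 = -143 + c/(-144 + c³))
-w(302) = -(20592 + 302 - 143*302³)/(-144 + 302³) = -(20592 + 302 - 143*27543608)/(-144 + 27543608) = -(20592 + 302 - 3938735944)/27543464 = -(-3938715050)/27543464 = -1*(-1969357525/13771732) = 1969357525/13771732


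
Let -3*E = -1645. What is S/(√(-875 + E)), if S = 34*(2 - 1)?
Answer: -17*I*√15/35 ≈ -1.8812*I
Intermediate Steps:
E = 1645/3 (E = -⅓*(-1645) = 1645/3 ≈ 548.33)
S = 34 (S = 34*1 = 34)
S/(√(-875 + E)) = 34/(√(-875 + 1645/3)) = 34/(√(-980/3)) = 34/((14*I*√15/3)) = 34*(-I*√15/70) = -17*I*√15/35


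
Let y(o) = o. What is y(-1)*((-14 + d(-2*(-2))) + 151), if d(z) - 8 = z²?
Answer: -161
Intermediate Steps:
d(z) = 8 + z²
y(-1)*((-14 + d(-2*(-2))) + 151) = -((-14 + (8 + (-2*(-2))²)) + 151) = -((-14 + (8 + 4²)) + 151) = -((-14 + (8 + 16)) + 151) = -((-14 + 24) + 151) = -(10 + 151) = -1*161 = -161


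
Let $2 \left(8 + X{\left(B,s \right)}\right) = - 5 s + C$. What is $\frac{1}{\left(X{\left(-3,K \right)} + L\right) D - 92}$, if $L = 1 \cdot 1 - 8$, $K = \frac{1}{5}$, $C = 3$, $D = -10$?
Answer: $\frac{1}{48} \approx 0.020833$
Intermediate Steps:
$K = \frac{1}{5} \approx 0.2$
$X{\left(B,s \right)} = - \frac{13}{2} - \frac{5 s}{2}$ ($X{\left(B,s \right)} = -8 + \frac{- 5 s + 3}{2} = -8 + \frac{3 - 5 s}{2} = -8 - \left(- \frac{3}{2} + \frac{5 s}{2}\right) = - \frac{13}{2} - \frac{5 s}{2}$)
$L = -7$ ($L = 1 - 8 = -7$)
$\frac{1}{\left(X{\left(-3,K \right)} + L\right) D - 92} = \frac{1}{\left(\left(- \frac{13}{2} - \frac{1}{2}\right) - 7\right) \left(-10\right) - 92} = \frac{1}{\left(-7 - 7\right) \left(-10\right) - 92} = \frac{1}{\left(-14\right) \left(-10\right) - 92} = \frac{1}{140 - 92} = \frac{1}{48}$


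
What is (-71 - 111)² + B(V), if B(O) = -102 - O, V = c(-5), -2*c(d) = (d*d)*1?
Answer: 66069/2 ≈ 33035.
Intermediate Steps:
c(d) = -d²/2 (c(d) = -d*d/2 = -d²/2)
V = -25/2 (V = -½*(-5)² = -½*25 = -25/2 ≈ -12.500)
(-71 - 111)² + B(V) = (-71 - 111)² + (-102 - 1*(-25/2)) = (-182)² + (-102 + 25/2) = 33124 - 179/2 = 66069/2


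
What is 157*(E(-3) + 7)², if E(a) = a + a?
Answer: 157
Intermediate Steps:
E(a) = 2*a
157*(E(-3) + 7)² = 157*(2*(-3) + 7)² = 157*(-6 + 7)² = 157*1² = 157*1 = 157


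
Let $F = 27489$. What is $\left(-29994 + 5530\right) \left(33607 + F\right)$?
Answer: $-1494652544$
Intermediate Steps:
$\left(-29994 + 5530\right) \left(33607 + F\right) = \left(-29994 + 5530\right) \left(33607 + 27489\right) = \left(-24464\right) 61096 = -1494652544$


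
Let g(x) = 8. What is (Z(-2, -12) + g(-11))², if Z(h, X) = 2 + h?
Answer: 64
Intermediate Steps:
(Z(-2, -12) + g(-11))² = ((2 - 2) + 8)² = (0 + 8)² = 8² = 64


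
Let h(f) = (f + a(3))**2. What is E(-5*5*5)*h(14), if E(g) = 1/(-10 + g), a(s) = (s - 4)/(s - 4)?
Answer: -5/3 ≈ -1.6667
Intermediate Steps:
a(s) = 1 (a(s) = (-4 + s)/(-4 + s) = 1)
h(f) = (1 + f)**2 (h(f) = (f + 1)**2 = (1 + f)**2)
E(-5*5*5)*h(14) = (1 + 14)**2/(-10 - 5*5*5) = 15**2/(-10 - 25*5) = 225/(-10 - 125) = 225/(-135) = -1/135*225 = -5/3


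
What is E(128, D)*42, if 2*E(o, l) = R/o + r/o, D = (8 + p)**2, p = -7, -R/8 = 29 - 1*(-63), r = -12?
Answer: -3927/32 ≈ -122.72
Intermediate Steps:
R = -736 (R = -8*(29 - 1*(-63)) = -8*(29 + 63) = -8*92 = -736)
D = 1 (D = (8 - 7)**2 = 1**2 = 1)
E(o, l) = -374/o (E(o, l) = (-736/o - 12/o)/2 = (-748/o)/2 = -374/o)
E(128, D)*42 = -374/128*42 = -374*1/128*42 = -187/64*42 = -3927/32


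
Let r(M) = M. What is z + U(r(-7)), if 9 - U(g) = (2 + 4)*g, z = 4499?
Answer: 4550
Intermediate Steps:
U(g) = 9 - 6*g (U(g) = 9 - (2 + 4)*g = 9 - 6*g)
z + U(r(-7)) = 4499 + (9 - 6*(-7)) = 4499 + (9 + 42) = 4499 + 51 = 4550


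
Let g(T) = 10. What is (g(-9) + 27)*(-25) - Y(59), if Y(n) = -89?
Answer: -836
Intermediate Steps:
(g(-9) + 27)*(-25) - Y(59) = (10 + 27)*(-25) - 1*(-89) = 37*(-25) + 89 = -925 + 89 = -836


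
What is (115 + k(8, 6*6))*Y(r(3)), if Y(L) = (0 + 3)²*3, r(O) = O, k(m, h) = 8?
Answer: 3321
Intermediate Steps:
Y(L) = 27 (Y(L) = 3²*3 = 9*3 = 27)
(115 + k(8, 6*6))*Y(r(3)) = (115 + 8)*27 = 123*27 = 3321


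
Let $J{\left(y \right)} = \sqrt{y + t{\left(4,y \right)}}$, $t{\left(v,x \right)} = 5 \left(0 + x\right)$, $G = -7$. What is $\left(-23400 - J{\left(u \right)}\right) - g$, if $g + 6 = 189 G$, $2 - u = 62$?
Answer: $-22071 - 6 i \sqrt{10} \approx -22071.0 - 18.974 i$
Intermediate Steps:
$u = -60$ ($u = 2 - 62 = -60$)
$t{\left(v,x \right)} = 5 x$
$J{\left(y \right)} = \sqrt{6} \sqrt{y}$ ($J{\left(y \right)} = \sqrt{y + 5 y} = \sqrt{6 y} = \sqrt{6} \sqrt{y}$)
$g = -1329$ ($g = -6 + 189 \left(-7\right) = -6 - 1323 = -1329$)
$\left(-23400 - J{\left(u \right)}\right) - g = \left(-23400 - \sqrt{6} \sqrt{-60}\right) - -1329 = \left(-23400 - \sqrt{6} \cdot 2 i \sqrt{15}\right) + 1329 = \left(-23400 - 6 i \sqrt{10}\right) + 1329 = -22071 - 6 i \sqrt{10}$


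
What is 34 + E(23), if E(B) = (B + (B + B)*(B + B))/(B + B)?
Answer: 161/2 ≈ 80.500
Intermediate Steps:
E(B) = (B + 4*B**2)/(2*B) (E(B) = (B + (2*B)*(2*B))/((2*B)) = (B + 4*B**2)*(1/(2*B)) = (B + 4*B**2)/(2*B))
34 + E(23) = 34 + (1/2 + 2*23) = 34 + (1/2 + 46) = 34 + 93/2 = 161/2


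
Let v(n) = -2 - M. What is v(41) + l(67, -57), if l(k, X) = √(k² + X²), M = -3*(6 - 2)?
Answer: 10 + √7738 ≈ 97.966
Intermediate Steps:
M = -12 (M = -3*4 = -12)
v(n) = 10 (v(n) = -2 - 1*(-12) = -2 + 12 = 10)
l(k, X) = √(X² + k²)
v(41) + l(67, -57) = 10 + √((-57)² + 67²) = 10 + √(3249 + 4489) = 10 + √7738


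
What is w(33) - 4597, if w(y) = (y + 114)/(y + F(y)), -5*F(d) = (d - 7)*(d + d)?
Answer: -2376894/517 ≈ -4597.5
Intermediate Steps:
F(d) = -2*d*(-7 + d)/5 (F(d) = -(d - 7)*(d + d)/5 = -(-7 + d)*2*d/5 = -2*d*(-7 + d)/5)
w(y) = (114 + y)/(y + 2*y*(7 - y)/5) (w(y) = (y + 114)/(y + 2*y*(7 - y)/5) = (114 + y)/(y + 2*y*(7 - y)/5))
w(33) - 4597 = 5*(-114 - 1*33)/(33*(-19 + 2*33)) - 4597 = 5*(1/33)*(-114 - 33)/(-19 + 66) - 4597 = 5*(1/33)*(-147)/47 - 4597 = 5*(1/33)*(1/47)*(-147) - 4597 = -245/517 - 4597 = -2376894/517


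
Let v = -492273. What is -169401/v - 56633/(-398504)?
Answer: 31795290971/65390919864 ≈ 0.48623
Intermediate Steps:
-169401/v - 56633/(-398504) = -169401/(-492273) - 56633/(-398504) = -169401*(-1/492273) - 56633*(-1/398504) = 56467/164091 + 56633/398504 = 31795290971/65390919864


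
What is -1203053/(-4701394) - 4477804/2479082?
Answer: -9034726910715/5827570620154 ≈ -1.5503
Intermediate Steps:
-1203053/(-4701394) - 4477804/2479082 = -1203053*(-1/4701394) - 4477804*1/2479082 = 1203053/4701394 - 2238902/1239541 = -9034726910715/5827570620154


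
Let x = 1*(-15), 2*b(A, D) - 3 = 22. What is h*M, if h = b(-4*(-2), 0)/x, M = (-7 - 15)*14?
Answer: 770/3 ≈ 256.67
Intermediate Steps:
b(A, D) = 25/2 (b(A, D) = 3/2 + (½)*22 = 3/2 + 11 = 25/2)
x = -15
M = -308 (M = -22*14 = -308)
h = -⅚ (h = (25/2)/(-15) = (25/2)*(-1/15) = -⅚ ≈ -0.83333)
h*M = -⅚*(-308) = 770/3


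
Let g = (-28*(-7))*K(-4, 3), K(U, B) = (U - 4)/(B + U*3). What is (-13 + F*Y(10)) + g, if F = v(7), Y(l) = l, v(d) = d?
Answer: 2081/9 ≈ 231.22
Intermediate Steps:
K(U, B) = (-4 + U)/(B + 3*U)
F = 7
g = 1568/9 (g = (-28*(-7))*((-4 - 4)/(3 + 3*(-4))) = 196*(-8/(3 - 12)) = 196*(-8/(-9)) = 196*(-⅑*(-8)) = 196*(8/9) = 1568/9 ≈ 174.22)
(-13 + F*Y(10)) + g = (-13 + 7*10) + 1568/9 = (-13 + 70) + 1568/9 = 57 + 1568/9 = 2081/9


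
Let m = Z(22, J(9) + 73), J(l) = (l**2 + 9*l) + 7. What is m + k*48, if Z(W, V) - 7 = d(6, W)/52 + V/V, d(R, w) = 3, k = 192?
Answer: 479651/52 ≈ 9224.1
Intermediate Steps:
J(l) = 7 + l**2 + 9*l
Z(W, V) = 419/52 (Z(W, V) = 7 + (3/52 + V/V) = 7 + (3*(1/52) + 1) = 7 + (3/52 + 1) = 7 + 55/52 = 419/52)
m = 419/52 ≈ 8.0577
m + k*48 = 419/52 + 192*48 = 419/52 + 9216 = 479651/52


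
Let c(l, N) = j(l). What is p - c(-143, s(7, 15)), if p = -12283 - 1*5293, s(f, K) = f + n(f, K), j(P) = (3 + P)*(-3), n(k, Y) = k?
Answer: -17996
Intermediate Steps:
j(P) = -9 - 3*P
s(f, K) = 2*f (s(f, K) = f + f = 2*f)
p = -17576 (p = -12283 - 5293 = -17576)
c(l, N) = -9 - 3*l
p - c(-143, s(7, 15)) = -17576 - (-9 - 3*(-143)) = -17576 - (-9 + 429) = -17576 - 1*420 = -17576 - 420 = -17996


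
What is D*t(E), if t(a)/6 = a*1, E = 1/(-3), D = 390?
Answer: -780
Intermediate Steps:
E = -⅓ ≈ -0.33333
t(a) = 6*a (t(a) = 6*(a*1) = 6*a)
D*t(E) = 390*(6*(-⅓)) = 390*(-2) = -780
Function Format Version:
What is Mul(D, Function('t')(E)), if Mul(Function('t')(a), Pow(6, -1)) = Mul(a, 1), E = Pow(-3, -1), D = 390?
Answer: -780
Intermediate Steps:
E = Rational(-1, 3) ≈ -0.33333
Function('t')(a) = Mul(6, a) (Function('t')(a) = Mul(6, Mul(a, 1)) = Mul(6, a))
Mul(D, Function('t')(E)) = Mul(390, Mul(6, Rational(-1, 3))) = Mul(390, -2) = -780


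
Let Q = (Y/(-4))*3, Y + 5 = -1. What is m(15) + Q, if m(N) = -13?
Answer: -17/2 ≈ -8.5000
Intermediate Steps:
Y = -6 (Y = -5 - 1 = -6)
Q = 9/2 (Q = (-6/(-4))*3 = -¼*(-6)*3 = (3/2)*3 = 9/2 ≈ 4.5000)
m(15) + Q = -13 + 9/2 = -17/2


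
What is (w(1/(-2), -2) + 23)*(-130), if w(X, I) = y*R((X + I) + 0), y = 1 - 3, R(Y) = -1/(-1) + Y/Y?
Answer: -2470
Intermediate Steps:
R(Y) = 2 (R(Y) = -1*(-1) + 1 = 1 + 1 = 2)
y = -2
w(X, I) = -4 (w(X, I) = -2*2 = -4)
(w(1/(-2), -2) + 23)*(-130) = (-4 + 23)*(-130) = 19*(-130) = -2470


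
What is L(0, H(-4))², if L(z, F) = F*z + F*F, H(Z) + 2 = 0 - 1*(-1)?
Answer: 1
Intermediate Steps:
H(Z) = -1 (H(Z) = -2 + (0 - 1*(-1)) = -2 + (0 + 1) = -2 + 1 = -1)
L(z, F) = F² + F*z (L(z, F) = F*z + F² = F² + F*z)
L(0, H(-4))² = (-(-1 + 0))² = (-1*(-1))² = 1² = 1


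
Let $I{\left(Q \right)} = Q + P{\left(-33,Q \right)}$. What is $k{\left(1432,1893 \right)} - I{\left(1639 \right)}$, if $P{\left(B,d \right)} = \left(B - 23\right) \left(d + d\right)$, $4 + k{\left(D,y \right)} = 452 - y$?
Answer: $180484$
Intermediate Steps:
$k{\left(D,y \right)} = 448 - y$ ($k{\left(D,y \right)} = -4 - \left(-452 + y\right) = 448 - y$)
$P{\left(B,d \right)} = 2 d \left(-23 + B\right)$ ($P{\left(B,d \right)} = \left(-23 + B\right) 2 d = 2 d \left(-23 + B\right)$)
$I{\left(Q \right)} = - 111 Q$ ($I{\left(Q \right)} = Q + 2 Q \left(-23 - 33\right) = Q + 2 Q \left(-56\right) = Q - 112 Q = - 111 Q$)
$k{\left(1432,1893 \right)} - I{\left(1639 \right)} = \left(448 - 1893\right) - \left(-111\right) 1639 = \left(448 - 1893\right) - -181929 = -1445 + 181929 = 180484$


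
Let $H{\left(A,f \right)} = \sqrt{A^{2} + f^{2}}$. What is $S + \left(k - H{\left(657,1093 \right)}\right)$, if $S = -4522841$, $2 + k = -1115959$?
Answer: $-5638802 - \sqrt{1626298} \approx -5.6401 \cdot 10^{6}$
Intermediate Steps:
$k = -1115961$ ($k = -2 - 1115959 = -1115961$)
$S + \left(k - H{\left(657,1093 \right)}\right) = -4522841 - \left(1115961 + \sqrt{657^{2} + 1093^{2}}\right) = -4522841 - \left(1115961 + \sqrt{431649 + 1194649}\right) = -4522841 - \left(1115961 + \sqrt{1626298}\right) = -5638802 - \sqrt{1626298}$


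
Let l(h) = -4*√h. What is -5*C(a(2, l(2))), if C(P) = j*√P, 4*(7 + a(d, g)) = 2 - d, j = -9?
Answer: 45*I*√7 ≈ 119.06*I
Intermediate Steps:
a(d, g) = -13/2 - d/4 (a(d, g) = -7 + (2 - d)/4 = -7 + (½ - d/4) = -13/2 - d/4)
C(P) = -9*√P
-5*C(a(2, l(2))) = -(-45)*√(-13/2 - ¼*2) = -(-45)*√(-13/2 - ½) = -(-45)*√(-7) = -(-45)*I*√7 = 45*I*√7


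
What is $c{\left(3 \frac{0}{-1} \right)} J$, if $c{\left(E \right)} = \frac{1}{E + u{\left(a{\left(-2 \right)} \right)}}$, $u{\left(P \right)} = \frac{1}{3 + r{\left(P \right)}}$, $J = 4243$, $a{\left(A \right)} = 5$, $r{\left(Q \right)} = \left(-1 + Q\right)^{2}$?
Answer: $80617$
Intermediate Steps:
$u{\left(P \right)} = \frac{1}{3 + \left(-1 + P\right)^{2}}$
$c{\left(E \right)} = \frac{1}{\frac{1}{19} + E}$ ($c{\left(E \right)} = \frac{1}{E + \frac{1}{3 + \left(-1 + 5\right)^{2}}} = \frac{1}{E + \frac{1}{3 + 4^{2}}} = \frac{1}{E + \frac{1}{3 + 16}} = \frac{1}{E + \frac{1}{19}} = \frac{1}{\frac{1}{19} + E}$)
$c{\left(3 \frac{0}{-1} \right)} J = \frac{19}{1 + 19 \cdot 3 \frac{0}{-1}} \cdot 4243 = \frac{19}{1 + 19 \cdot 3 \cdot 0 \left(-1\right)} 4243 = \frac{19}{1 + 19 \cdot 3 \cdot 0} \cdot 4243 = \frac{19}{1 + 19 \cdot 0} \cdot 4243 = \frac{19}{1 + 0} \cdot 4243 = \frac{19}{1} \cdot 4243 = 19 \cdot 1 \cdot 4243 = 19 \cdot 4243 = 80617$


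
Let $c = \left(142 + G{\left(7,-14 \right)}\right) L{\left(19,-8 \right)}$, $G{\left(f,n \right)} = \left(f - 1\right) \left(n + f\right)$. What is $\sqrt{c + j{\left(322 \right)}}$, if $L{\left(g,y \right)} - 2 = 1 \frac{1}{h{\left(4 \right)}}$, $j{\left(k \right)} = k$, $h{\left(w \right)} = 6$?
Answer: $\frac{4 \sqrt{303}}{3} \approx 23.209$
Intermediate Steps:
$L{\left(g,y \right)} = \frac{13}{6}$ ($L{\left(g,y \right)} = 2 + 1 \cdot \frac{1}{6} = 2 + \frac{1}{6} = \frac{13}{6}$)
$G{\left(f,n \right)} = \left(-1 + f\right) \left(f + n\right)$
$c = \frac{650}{3}$ ($c = \left(142 + \left(7^{2} - 7 - -14 + 7 \left(-14\right)\right)\right) \frac{13}{6} = \left(142 + \left(49 - 7 + 14 - 98\right)\right) \frac{13}{6} = \left(142 - 42\right) \frac{13}{6} = 100 \cdot \frac{13}{6} = \frac{650}{3} \approx 216.67$)
$\sqrt{c + j{\left(322 \right)}} = \sqrt{\frac{650}{3} + 322} = \sqrt{\frac{1616}{3}} = \frac{4 \sqrt{303}}{3}$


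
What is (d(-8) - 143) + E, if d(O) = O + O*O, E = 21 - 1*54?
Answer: -120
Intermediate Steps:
E = -33 (E = 21 - 54 = -33)
d(O) = O + O²
(d(-8) - 143) + E = (-8*(1 - 8) - 143) - 33 = (-8*(-7) - 143) - 33 = (56 - 143) - 33 = -87 - 33 = -120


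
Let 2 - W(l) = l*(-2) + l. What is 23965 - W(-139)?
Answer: 24102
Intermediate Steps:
W(l) = 2 + l (W(l) = 2 - (l*(-2) + l) = 2 - (-2*l + l) = 2 - (-1)*l = 2 + l)
23965 - W(-139) = 23965 - (2 - 139) = 23965 - 1*(-137) = 23965 + 137 = 24102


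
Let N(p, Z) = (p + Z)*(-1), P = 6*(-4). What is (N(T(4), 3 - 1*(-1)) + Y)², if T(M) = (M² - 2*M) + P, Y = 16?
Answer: 784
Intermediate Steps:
P = -24
T(M) = -24 + M² - 2*M (T(M) = (M² - 2*M) - 24 = -24 + M² - 2*M)
N(p, Z) = -Z - p (N(p, Z) = (Z + p)*(-1) = -Z - p)
(N(T(4), 3 - 1*(-1)) + Y)² = ((-(3 - 1*(-1)) - (-24 + 4² - 2*4)) + 16)² = ((-(3 + 1) - (-24 + 16 - 8)) + 16)² = ((-1*4 - 1*(-16)) + 16)² = ((-4 + 16) + 16)² = (12 + 16)² = 28² = 784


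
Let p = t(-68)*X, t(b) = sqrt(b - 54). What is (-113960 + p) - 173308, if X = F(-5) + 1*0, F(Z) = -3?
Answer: -287268 - 3*I*sqrt(122) ≈ -2.8727e+5 - 33.136*I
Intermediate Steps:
t(b) = sqrt(-54 + b)
X = -3 (X = -3 + 1*0 = -3 + 0 = -3)
p = -3*I*sqrt(122) (p = sqrt(-54 - 68)*(-3) = sqrt(-122)*(-3) = (I*sqrt(122))*(-3) = -3*I*sqrt(122) ≈ -33.136*I)
(-113960 + p) - 173308 = (-113960 - 3*I*sqrt(122)) - 173308 = -287268 - 3*I*sqrt(122)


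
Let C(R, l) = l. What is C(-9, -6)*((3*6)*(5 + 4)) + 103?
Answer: -869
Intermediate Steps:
C(-9, -6)*((3*6)*(5 + 4)) + 103 = -6*3*6*(5 + 4) + 103 = -108*9 + 103 = -6*162 + 103 = -972 + 103 = -869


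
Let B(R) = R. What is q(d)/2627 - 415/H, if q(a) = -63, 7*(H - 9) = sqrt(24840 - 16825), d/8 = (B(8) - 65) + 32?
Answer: 68646501/1518406 - 415*sqrt(8015)/578 ≈ -19.070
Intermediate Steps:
d = -200 (d = 8*((8 - 65) + 32) = 8*(-57 + 32) = 8*(-25) = -200)
H = 9 + sqrt(8015)/7 (H = 9 + sqrt(24840 - 16825)/7 = 9 + sqrt(8015)/7 ≈ 21.789)
q(d)/2627 - 415/H = -63/2627 - 415/(9 + sqrt(8015)/7)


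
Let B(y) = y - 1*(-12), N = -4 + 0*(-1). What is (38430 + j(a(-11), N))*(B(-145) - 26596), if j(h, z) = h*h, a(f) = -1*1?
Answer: -1027222199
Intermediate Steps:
a(f) = -1
N = -4 (N = -4 + 0 = -4)
B(y) = 12 + y (B(y) = y + 12 = 12 + y)
j(h, z) = h²
(38430 + j(a(-11), N))*(B(-145) - 26596) = (38430 + (-1)²)*((12 - 145) - 26596) = (38430 + 1)*(-133 - 26596) = 38431*(-26729) = -1027222199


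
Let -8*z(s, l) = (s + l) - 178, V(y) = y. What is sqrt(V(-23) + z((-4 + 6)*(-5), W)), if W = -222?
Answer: sqrt(113)/2 ≈ 5.3151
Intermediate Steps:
z(s, l) = 89/4 - l/8 - s/8 (z(s, l) = -((s + l) - 178)/8 = -((l + s) - 178)/8 = -(-178 + l + s)/8 = 89/4 - l/8 - s/8)
sqrt(V(-23) + z((-4 + 6)*(-5), W)) = sqrt(-23 + (89/4 - 1/8*(-222) - (-4 + 6)*(-5)/8)) = sqrt(-23 + (89/4 + 111/4 - (-5)/4)) = sqrt(-23 + (89/4 + 111/4 - 1/8*(-10))) = sqrt(-23 + (89/4 + 111/4 + 5/4)) = sqrt(-23 + 205/4) = sqrt(113/4) = sqrt(113)/2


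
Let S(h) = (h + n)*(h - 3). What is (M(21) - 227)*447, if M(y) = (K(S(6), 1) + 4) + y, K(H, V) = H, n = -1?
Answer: -83589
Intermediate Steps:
S(h) = (-1 + h)*(-3 + h) (S(h) = (h - 1)*(h - 3) = (-1 + h)*(-3 + h))
M(y) = 19 + y (M(y) = ((3 + 6**2 - 4*6) + 4) + y = ((3 + 36 - 24) + 4) + y = (15 + 4) + y = 19 + y)
(M(21) - 227)*447 = ((19 + 21) - 227)*447 = (40 - 227)*447 = -187*447 = -83589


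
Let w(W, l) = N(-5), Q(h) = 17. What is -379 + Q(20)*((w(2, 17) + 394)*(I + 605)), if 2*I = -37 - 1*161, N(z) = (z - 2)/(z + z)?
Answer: 16974152/5 ≈ 3.3948e+6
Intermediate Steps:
N(z) = (-2 + z)/(2*z) (N(z) = (-2 + z)/((2*z)) = (-2 + z)*(1/(2*z)) = (-2 + z)/(2*z))
I = -99 (I = (-37 - 1*161)/2 = (-37 - 161)/2 = (½)*(-198) = -99)
w(W, l) = 7/10 (w(W, l) = (½)*(-2 - 5)/(-5) = (½)*(-⅕)*(-7) = 7/10)
-379 + Q(20)*((w(2, 17) + 394)*(I + 605)) = -379 + 17*((7/10 + 394)*(-99 + 605)) = -379 + 17*((3947/10)*506) = -379 + 17*(998591/5) = -379 + 16976047/5 = 16974152/5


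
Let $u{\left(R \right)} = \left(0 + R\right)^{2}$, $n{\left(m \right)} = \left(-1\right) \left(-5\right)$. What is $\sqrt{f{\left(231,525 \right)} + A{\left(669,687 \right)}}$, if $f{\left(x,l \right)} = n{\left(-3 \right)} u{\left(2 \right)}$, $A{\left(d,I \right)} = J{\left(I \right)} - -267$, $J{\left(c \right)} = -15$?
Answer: $4 \sqrt{17} \approx 16.492$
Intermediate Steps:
$n{\left(m \right)} = 5$
$A{\left(d,I \right)} = 252$ ($A{\left(d,I \right)} = -15 - -267 = -15 + 267 = 252$)
$u{\left(R \right)} = R^{2}$
$f{\left(x,l \right)} = 20$ ($f{\left(x,l \right)} = 5 \cdot 2^{2} = 5 \cdot 4 = 20$)
$\sqrt{f{\left(231,525 \right)} + A{\left(669,687 \right)}} = \sqrt{20 + 252} = \sqrt{272} = 4 \sqrt{17}$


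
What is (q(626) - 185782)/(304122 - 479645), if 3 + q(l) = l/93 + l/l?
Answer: 17277286/16323639 ≈ 1.0584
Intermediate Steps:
q(l) = -2 + l/93 (q(l) = -3 + (l/93 + l/l) = -3 + (l*(1/93) + 1) = -3 + (l/93 + 1) = -3 + (1 + l/93) = -2 + l/93)
(q(626) - 185782)/(304122 - 479645) = ((-2 + (1/93)*626) - 185782)/(304122 - 479645) = ((-2 + 626/93) - 185782)/(-175523) = (440/93 - 185782)*(-1/175523) = -17277286/93*(-1/175523) = 17277286/16323639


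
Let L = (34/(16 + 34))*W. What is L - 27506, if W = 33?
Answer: -687089/25 ≈ -27484.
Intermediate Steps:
L = 561/25 (L = (34/(16 + 34))*33 = (34/50)*33 = (34*(1/50))*33 = (17/25)*33 = 561/25 ≈ 22.440)
L - 27506 = 561/25 - 27506 = -687089/25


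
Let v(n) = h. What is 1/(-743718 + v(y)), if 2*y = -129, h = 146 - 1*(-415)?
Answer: -1/743157 ≈ -1.3456e-6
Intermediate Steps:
h = 561 (h = 146 + 415 = 561)
y = -129/2 (y = (½)*(-129) = -129/2 ≈ -64.500)
v(n) = 561
1/(-743718 + v(y)) = 1/(-743718 + 561) = 1/(-743157) = -1/743157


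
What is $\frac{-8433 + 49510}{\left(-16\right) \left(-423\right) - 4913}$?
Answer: $\frac{41077}{1855} \approx 22.144$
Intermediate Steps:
$\frac{-8433 + 49510}{\left(-16\right) \left(-423\right) - 4913} = \frac{41077}{6768 - 4913} = \frac{41077}{1855}$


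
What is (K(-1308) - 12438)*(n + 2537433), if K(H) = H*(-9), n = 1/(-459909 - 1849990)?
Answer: -3903568490211156/2309899 ≈ -1.6899e+9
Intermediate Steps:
n = -1/2309899 (n = 1/(-2309899) = -1/2309899 ≈ -4.3292e-7)
K(H) = -9*H
(K(-1308) - 12438)*(n + 2537433) = (-9*(-1308) - 12438)*(-1/2309899 + 2537433) = (11772 - 12438)*(5861213949266/2309899) = -666*5861213949266/2309899 = -3903568490211156/2309899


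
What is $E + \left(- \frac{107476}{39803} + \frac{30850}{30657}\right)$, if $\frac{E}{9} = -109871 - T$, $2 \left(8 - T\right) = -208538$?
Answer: $- \frac{2351810767155754}{1220240571} \approx -1.9273 \cdot 10^{6}$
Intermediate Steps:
$T = 104277$ ($T = 8 - -104269 = 8 + 104269 = 104277$)
$E = -1927332$ ($E = 9 \left(-109871 - 104277\right) = 9 \left(-214148\right) = -1927332$)
$E + \left(- \frac{107476}{39803} + \frac{30850}{30657}\right) = -1927332 + \left(- \frac{107476}{39803} + \frac{30850}{30657}\right) = -1927332 - \frac{2066969182}{1220240571} = - \frac{2351810767155754}{1220240571}$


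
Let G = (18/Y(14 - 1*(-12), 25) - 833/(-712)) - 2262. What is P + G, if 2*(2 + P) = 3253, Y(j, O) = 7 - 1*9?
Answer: -459475/712 ≈ -645.33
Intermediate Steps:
Y(j, O) = -2 (Y(j, O) = 7 - 9 = -2)
P = 3249/2 (P = -2 + (½)*3253 = -2 + 3253/2 = 3249/2 ≈ 1624.5)
G = -1616119/712 (G = (18/(-2) - 833/(-712)) - 2262 = (18*(-½) - 833*(-1/712)) - 2262 = (-9 + 833/712) - 2262 = -5575/712 - 2262 = -1616119/712 ≈ -2269.8)
P + G = 3249/2 - 1616119/712 = -459475/712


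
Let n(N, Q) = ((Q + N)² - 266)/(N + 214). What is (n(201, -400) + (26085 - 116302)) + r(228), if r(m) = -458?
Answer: -7518158/83 ≈ -90580.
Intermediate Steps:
n(N, Q) = (-266 + (N + Q)²)/(214 + N) (n(N, Q) = ((N + Q)² - 266)/(214 + N) = (-266 + (N + Q)²)/(214 + N))
(n(201, -400) + (26085 - 116302)) + r(228) = ((-266 + (201 - 400)²)/(214 + 201) + (26085 - 116302)) - 458 = ((-266 + (-199)²)/415 - 90217) - 458 = ((-266 + 39601)/415 - 90217) - 458 = ((1/415)*39335 - 90217) - 458 = (7867/83 - 90217) - 458 = -7480144/83 - 458 = -7518158/83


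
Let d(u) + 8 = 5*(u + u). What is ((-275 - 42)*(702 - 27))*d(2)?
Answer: -2567700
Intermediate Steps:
d(u) = -8 + 10*u (d(u) = -8 + 5*(u + u) = -8 + 5*(2*u) = -8 + 10*u)
((-275 - 42)*(702 - 27))*d(2) = ((-275 - 42)*(702 - 27))*(-8 + 10*2) = (-317*675)*(-8 + 20) = -213975*12 = -2567700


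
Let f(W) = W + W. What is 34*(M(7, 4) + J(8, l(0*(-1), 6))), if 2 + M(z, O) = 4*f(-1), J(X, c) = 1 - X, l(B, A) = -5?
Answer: -578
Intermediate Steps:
f(W) = 2*W
M(z, O) = -10 (M(z, O) = -2 + 4*(2*(-1)) = -2 + 4*(-2) = -2 - 8 = -10)
34*(M(7, 4) + J(8, l(0*(-1), 6))) = 34*(-10 + (1 - 1*8)) = 34*(-10 + (1 - 8)) = 34*(-10 - 7) = 34*(-17) = -578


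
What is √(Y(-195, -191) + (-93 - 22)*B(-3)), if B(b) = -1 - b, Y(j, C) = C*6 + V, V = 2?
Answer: I*√1374 ≈ 37.068*I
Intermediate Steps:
Y(j, C) = 2 + 6*C (Y(j, C) = C*6 + 2 = 6*C + 2 = 2 + 6*C)
√(Y(-195, -191) + (-93 - 22)*B(-3)) = √((2 + 6*(-191)) + (-93 - 22)*(-1 - 1*(-3))) = √((2 - 1146) - 115*(-1 + 3)) = √(-1144 - 115*2) = √(-1144 - 230) = √(-1374) = I*√1374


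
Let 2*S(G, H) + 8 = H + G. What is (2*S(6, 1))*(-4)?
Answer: 4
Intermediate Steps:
S(G, H) = -4 + G/2 + H/2 (S(G, H) = -4 + (H + G)/2 = -4 + (G + H)/2 = -4 + (G/2 + H/2) = -4 + G/2 + H/2)
(2*S(6, 1))*(-4) = (2*(-4 + (½)*6 + (½)*1))*(-4) = (2*(-4 + 3 + ½))*(-4) = (2*(-½))*(-4) = -1*(-4) = 4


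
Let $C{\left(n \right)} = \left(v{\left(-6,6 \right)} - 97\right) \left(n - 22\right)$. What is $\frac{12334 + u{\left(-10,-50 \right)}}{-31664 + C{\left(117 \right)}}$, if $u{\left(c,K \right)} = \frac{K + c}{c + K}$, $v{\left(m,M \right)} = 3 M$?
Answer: $- \frac{12335}{39169} \approx -0.31492$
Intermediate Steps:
$u{\left(c,K \right)} = 1$ ($u{\left(c,K \right)} = \frac{K + c}{K + c} = 1$)
$C{\left(n \right)} = 1738 - 79 n$ ($C{\left(n \right)} = \left(3 \cdot 6 - 97\right) \left(n - 22\right) = \left(18 - 97\right) \left(-22 + n\right) = - 79 \left(-22 + n\right) = 1738 - 79 n$)
$\frac{12334 + u{\left(-10,-50 \right)}}{-31664 + C{\left(117 \right)}} = \frac{12334 + 1}{-31664 + \left(1738 - 9243\right)} = \frac{12335}{-31664 + \left(1738 - 9243\right)} = \frac{12335}{-31664 - 7505} = \frac{12335}{-39169} = 12335 \left(- \frac{1}{39169}\right) = - \frac{12335}{39169}$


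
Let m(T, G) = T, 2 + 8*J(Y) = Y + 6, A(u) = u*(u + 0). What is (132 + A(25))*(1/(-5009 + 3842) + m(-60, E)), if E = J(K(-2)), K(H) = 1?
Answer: -53005897/1167 ≈ -45421.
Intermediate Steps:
A(u) = u**2 (A(u) = u*u = u**2)
J(Y) = 1/2 + Y/8 (J(Y) = -1/4 + (Y + 6)/8 = -1/4 + (6 + Y)/8 = -1/4 + (3/4 + Y/8) = 1/2 + Y/8)
E = 5/8 (E = 1/2 + (1/8)*1 = 1/2 + 1/8 = 5/8 ≈ 0.62500)
(132 + A(25))*(1/(-5009 + 3842) + m(-60, E)) = (132 + 25**2)*(1/(-5009 + 3842) - 60) = (132 + 625)*(1/(-1167) - 60) = 757*(-1/1167 - 60) = 757*(-70021/1167) = -53005897/1167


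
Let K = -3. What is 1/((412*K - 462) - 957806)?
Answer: -1/959504 ≈ -1.0422e-6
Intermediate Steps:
1/((412*K - 462) - 957806) = 1/((412*(-3) - 462) - 957806) = 1/((-1236 - 462) - 957806) = 1/(-1698 - 957806) = 1/(-959504) = -1/959504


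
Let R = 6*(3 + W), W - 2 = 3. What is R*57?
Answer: 2736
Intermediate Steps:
W = 5 (W = 2 + 3 = 5)
R = 48 (R = 6*(3 + 5) = 6*8 = 48)
R*57 = 48*57 = 2736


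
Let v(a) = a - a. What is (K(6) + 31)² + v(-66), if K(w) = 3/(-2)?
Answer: 3481/4 ≈ 870.25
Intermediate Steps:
v(a) = 0
K(w) = -3/2 (K(w) = 3*(-½) = -3/2)
(K(6) + 31)² + v(-66) = (-3/2 + 31)² + 0 = (59/2)² + 0 = 3481/4 + 0 = 3481/4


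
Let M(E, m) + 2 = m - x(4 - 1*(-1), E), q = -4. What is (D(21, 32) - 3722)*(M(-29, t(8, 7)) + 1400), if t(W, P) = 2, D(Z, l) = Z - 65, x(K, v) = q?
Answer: -5287464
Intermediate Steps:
x(K, v) = -4
D(Z, l) = -65 + Z
M(E, m) = 2 + m (M(E, m) = -2 + (m - 1*(-4)) = -2 + (m + 4) = -2 + (4 + m) = 2 + m)
(D(21, 32) - 3722)*(M(-29, t(8, 7)) + 1400) = ((-65 + 21) - 3722)*((2 + 2) + 1400) = (-44 - 3722)*(4 + 1400) = -3766*1404 = -5287464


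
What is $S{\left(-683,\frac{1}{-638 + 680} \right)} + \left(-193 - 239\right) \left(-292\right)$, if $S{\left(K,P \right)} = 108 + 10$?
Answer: $126262$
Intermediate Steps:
$S{\left(K,P \right)} = 118$
$S{\left(-683,\frac{1}{-638 + 680} \right)} + \left(-193 - 239\right) \left(-292\right) = 118 + \left(-193 - 239\right) \left(-292\right) = 118 - -126144 = 118 + 126144 = 126262$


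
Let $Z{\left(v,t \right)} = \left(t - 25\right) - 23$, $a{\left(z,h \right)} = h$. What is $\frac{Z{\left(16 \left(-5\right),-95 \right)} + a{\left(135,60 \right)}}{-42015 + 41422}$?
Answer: $\frac{83}{593} \approx 0.13997$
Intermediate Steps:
$Z{\left(v,t \right)} = -48 + t$ ($Z{\left(v,t \right)} = \left(-25 + t\right) - 23 = -48 + t$)
$\frac{Z{\left(16 \left(-5\right),-95 \right)} + a{\left(135,60 \right)}}{-42015 + 41422} = \frac{\left(-48 - 95\right) + 60}{-42015 + 41422} = \frac{-143 + 60}{-593} = \left(-83\right) \left(- \frac{1}{593}\right) = \frac{83}{593}$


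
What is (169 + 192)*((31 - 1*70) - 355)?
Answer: -142234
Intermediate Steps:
(169 + 192)*((31 - 1*70) - 355) = 361*((31 - 70) - 355) = 361*(-39 - 355) = 361*(-394) = -142234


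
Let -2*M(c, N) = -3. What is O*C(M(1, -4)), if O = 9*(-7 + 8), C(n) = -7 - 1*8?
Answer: -135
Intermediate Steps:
M(c, N) = 3/2 (M(c, N) = -½*(-3) = 3/2)
C(n) = -15 (C(n) = -7 - 8 = -15)
O = 9 (O = 9*1 = 9)
O*C(M(1, -4)) = 9*(-15) = -135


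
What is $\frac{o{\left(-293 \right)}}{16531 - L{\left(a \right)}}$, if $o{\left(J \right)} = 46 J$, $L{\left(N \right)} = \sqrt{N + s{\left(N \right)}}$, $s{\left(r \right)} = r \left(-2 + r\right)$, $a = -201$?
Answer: $- \frac{222804818}{273233359} - \frac{13478 \sqrt{40602}}{273233359} \approx -0.82538$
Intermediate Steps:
$L{\left(N \right)} = \sqrt{N + N \left(-2 + N\right)}$
$\frac{o{\left(-293 \right)}}{16531 - L{\left(a \right)}} = \frac{46 \left(-293\right)}{16531 - \sqrt{- 201 \left(-1 - 201\right)}} = - \frac{13478}{16531 - \sqrt{\left(-201\right) \left(-202\right)}} = - \frac{13478}{16531 - \sqrt{40602}}$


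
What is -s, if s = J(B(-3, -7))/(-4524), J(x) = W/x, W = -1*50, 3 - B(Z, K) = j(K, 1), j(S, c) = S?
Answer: -5/4524 ≈ -0.0011052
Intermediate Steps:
B(Z, K) = 3 - K
W = -50
J(x) = -50/x
s = 5/4524 (s = -50/(3 - 1*(-7))/(-4524) = -50/(3 + 7)*(-1/4524) = -50/10*(-1/4524) = -50*1/10*(-1/4524) = -5*(-1/4524) = 5/4524 ≈ 0.0011052)
-s = -1*5/4524 = -5/4524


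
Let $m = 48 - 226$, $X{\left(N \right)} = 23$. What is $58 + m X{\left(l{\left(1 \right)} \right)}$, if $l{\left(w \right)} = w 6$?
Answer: $-4036$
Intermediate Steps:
$l{\left(w \right)} = 6 w$
$m = -178$ ($m = 48 - 226 = -178$)
$58 + m X{\left(l{\left(1 \right)} \right)} = 58 - 4094 = -4036$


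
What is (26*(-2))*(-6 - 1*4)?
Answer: 520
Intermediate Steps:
(26*(-2))*(-6 - 1*4) = -52*(-6 - 4) = -52*(-10) = 520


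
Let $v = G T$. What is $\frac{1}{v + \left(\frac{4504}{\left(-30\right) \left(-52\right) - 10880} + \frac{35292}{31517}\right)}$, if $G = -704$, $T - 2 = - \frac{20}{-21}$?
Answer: $- \frac{771063405}{1602146135351} \approx -0.00048127$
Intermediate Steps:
$T = \frac{62}{21}$ ($T = 2 - \frac{20}{-21} = 2 - - \frac{20}{21} = 2 + \frac{20}{21} = \frac{62}{21} \approx 2.9524$)
$v = - \frac{43648}{21}$ ($v = \left(-704\right) \frac{62}{21} = - \frac{43648}{21} \approx -2078.5$)
$\frac{1}{v + \left(\frac{4504}{\left(-30\right) \left(-52\right) - 10880} + \frac{35292}{31517}\right)} = \frac{1}{- \frac{43648}{21} + \left(\frac{4504}{\left(-30\right) \left(-52\right) - 10880} + \frac{35292}{31517}\right)} = \frac{1}{- \frac{43648}{21} + \left(\frac{4504}{1560 - 10880} + 35292 \cdot \frac{1}{31517}\right)} = \frac{1}{- \frac{43648}{21} + \left(\frac{4504}{-9320} + \frac{35292}{31517}\right)} = \frac{1}{- \frac{43648}{21} + \left(4504 \left(- \frac{1}{9320}\right) + \frac{35292}{31517}\right)} = \frac{1}{- \frac{43648}{21} + \left(- \frac{563}{1165} + \frac{35292}{31517}\right)} = \frac{1}{- \frac{43648}{21} + \frac{23371109}{36717305}} = \frac{1}{- \frac{1602146135351}{771063405}} = - \frac{771063405}{1602146135351}$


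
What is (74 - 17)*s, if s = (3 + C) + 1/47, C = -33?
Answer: -80313/47 ≈ -1708.8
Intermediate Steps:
s = -1409/47 (s = (3 - 33) + 1/47 = -30 + 1/47 = -1409/47 ≈ -29.979)
(74 - 17)*s = (74 - 17)*(-1409/47) = 57*(-1409/47) = -80313/47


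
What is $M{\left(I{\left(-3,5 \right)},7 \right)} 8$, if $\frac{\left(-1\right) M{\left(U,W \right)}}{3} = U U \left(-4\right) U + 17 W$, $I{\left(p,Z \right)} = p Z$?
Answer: $-326856$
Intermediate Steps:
$I{\left(p,Z \right)} = Z p$
$M{\left(U,W \right)} = - 51 W + 12 U^{3}$ ($M{\left(U,W \right)} = - 3 \left(U U \left(-4\right) U + 17 W\right) = - 3 \left(U^{2} \left(-4\right) U + 17 W\right) = - 3 \left(- 4 U^{2} U + 17 W\right) = - 3 \left(- 4 U^{3} + 17 W\right) = - 51 W + 12 U^{3}$)
$M{\left(I{\left(-3,5 \right)},7 \right)} 8 = \left(\left(-51\right) 7 + 12 \left(5 \left(-3\right)\right)^{3}\right) 8 = \left(-357 + 12 \left(-15\right)^{3}\right) 8 = \left(-357 + 12 \left(-3375\right)\right) 8 = \left(-357 - 40500\right) 8 = \left(-40857\right) 8 = -326856$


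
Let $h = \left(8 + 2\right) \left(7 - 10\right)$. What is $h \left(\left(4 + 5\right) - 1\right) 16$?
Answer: $-3840$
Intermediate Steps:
$h = -30$ ($h = 10 \left(-3\right) = -30$)
$h \left(\left(4 + 5\right) - 1\right) 16 = - 30 \left(\left(4 + 5\right) - 1\right) 16 = - 30 \left(9 - 1\right) 16 = \left(-30\right) 8 \cdot 16 = \left(-240\right) 16 = -3840$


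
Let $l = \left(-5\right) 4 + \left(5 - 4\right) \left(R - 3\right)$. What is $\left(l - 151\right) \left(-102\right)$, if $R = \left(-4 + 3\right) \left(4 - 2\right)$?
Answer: $17952$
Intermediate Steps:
$R = -2$ ($R = \left(-1\right) 2 = -2$)
$l = -25$ ($l = \left(-5\right) 4 + \left(5 - 4\right) \left(-2 - 3\right) = -20 + 1 \left(-5\right) = -20 - 5 = -25$)
$\left(l - 151\right) \left(-102\right) = \left(-25 - 151\right) \left(-102\right) = \left(-176\right) \left(-102\right) = 17952$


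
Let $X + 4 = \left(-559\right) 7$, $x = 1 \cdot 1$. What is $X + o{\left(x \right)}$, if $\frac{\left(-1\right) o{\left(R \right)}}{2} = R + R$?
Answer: $-3921$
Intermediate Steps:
$x = 1$
$o{\left(R \right)} = - 4 R$ ($o{\left(R \right)} = - 2 \left(R + R\right) = - 2 \cdot 2 R = - 4 R$)
$X = -3917$ ($X = -4 - 3913 = -3917$)
$X + o{\left(x \right)} = -3917 - 4 = -3921$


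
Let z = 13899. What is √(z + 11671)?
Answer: √25570 ≈ 159.91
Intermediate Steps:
√(z + 11671) = √(13899 + 11671) = √25570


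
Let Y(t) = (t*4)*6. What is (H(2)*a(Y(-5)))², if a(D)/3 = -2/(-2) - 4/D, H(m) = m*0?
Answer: 0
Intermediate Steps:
H(m) = 0
Y(t) = 24*t (Y(t) = (4*t)*6 = 24*t)
a(D) = 3 - 12/D (a(D) = 3*(-2/(-2) - 4/D) = 3*(-2*(-½) - 4/D) = 3*(1 - 4/D) = 3 - 12/D)
(H(2)*a(Y(-5)))² = (0*(3 - 12/(24*(-5))))² = (0*(3 - 12/(-120)))² = (0*(3 - 12*(-1/120)))² = (0*(3 + ⅒))² = (0*(31/10))² = 0² = 0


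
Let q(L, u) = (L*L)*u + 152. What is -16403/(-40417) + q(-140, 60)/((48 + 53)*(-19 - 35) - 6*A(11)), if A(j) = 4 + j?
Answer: -5930699644/28008981 ≈ -211.74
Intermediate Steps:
q(L, u) = 152 + u*L**2 (q(L, u) = L**2*u + 152 = u*L**2 + 152 = 152 + u*L**2)
-16403/(-40417) + q(-140, 60)/((48 + 53)*(-19 - 35) - 6*A(11)) = -16403/(-40417) + (152 + 60*(-140)**2)/((48 + 53)*(-19 - 35) - 6*(4 + 11)) = -16403*(-1/40417) + (152 + 60*19600)/(101*(-54) - 6*15) = 16403/40417 + (152 + 1176000)/(-5454 - 90) = 16403/40417 + 1176152/(-5544) = 16403/40417 + 1176152*(-1/5544) = 16403/40417 - 147019/693 = -5930699644/28008981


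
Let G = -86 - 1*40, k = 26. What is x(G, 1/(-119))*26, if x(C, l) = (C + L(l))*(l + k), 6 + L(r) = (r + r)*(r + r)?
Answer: -150321185664/1685159 ≈ -89203.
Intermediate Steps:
L(r) = -6 + 4*r² (L(r) = -6 + (r + r)*(r + r) = -6 + (2*r)*(2*r) = -6 + 4*r²)
G = -126 (G = -86 - 40 = -126)
x(C, l) = (26 + l)*(-6 + C + 4*l²) (x(C, l) = (C + (-6 + 4*l²))*(l + 26) = (-6 + C + 4*l²)*(26 + l) = (26 + l)*(-6 + C + 4*l²))
x(G, 1/(-119))*26 = (-156 - 6/(-119) + 4*(1/(-119))³ + 26*(-126) + 104*(1/(-119))² - 126/(-119))*26 = (-156 - 6*(-1/119) + 4*(-1/119)³ - 3276 + 104*(-1/119)² - 126*(-1/119))*26 = (-156 + 6/119 + 4*(-1/1685159) - 3276 + 104*(1/14161) + 18/17)*26 = (-156 + 6/119 - 4/1685159 - 3276 + 104/14161 + 18/17)*26 = -5781584064/1685159*26 = -150321185664/1685159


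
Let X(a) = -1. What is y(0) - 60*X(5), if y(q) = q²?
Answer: 60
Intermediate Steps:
y(0) - 60*X(5) = 0² - 60*(-1) = 0 + 60 = 60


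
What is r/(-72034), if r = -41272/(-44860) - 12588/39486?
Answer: -22186844/2658267640555 ≈ -8.3464e-6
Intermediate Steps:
r = 44373688/73805915 (r = -41272*(-1/44860) - 12588*1/39486 = 10318/11215 - 2098/6581 = 44373688/73805915 ≈ 0.60122)
r/(-72034) = (44373688/73805915)/(-72034) = (44373688/73805915)*(-1/72034) = -22186844/2658267640555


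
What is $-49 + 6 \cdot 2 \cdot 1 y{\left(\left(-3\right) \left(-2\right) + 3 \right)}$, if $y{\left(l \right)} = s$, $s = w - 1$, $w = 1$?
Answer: $-49$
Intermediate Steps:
$s = 0$ ($s = 1 - 1 = 0$)
$y{\left(l \right)} = 0$
$-49 + 6 \cdot 2 \cdot 1 y{\left(\left(-3\right) \left(-2\right) + 3 \right)} = -49 + 6 \cdot 2 \cdot 1 \cdot 0 = -49 + 12 \cdot 1 \cdot 0 = -49 + 12 \cdot 0 = -49 + 0 = -49$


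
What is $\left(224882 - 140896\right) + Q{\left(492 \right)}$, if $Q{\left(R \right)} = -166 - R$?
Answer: $83328$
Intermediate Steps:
$\left(224882 - 140896\right) + Q{\left(492 \right)} = \left(224882 - 140896\right) - 658 = 83986 - 658 = 83328$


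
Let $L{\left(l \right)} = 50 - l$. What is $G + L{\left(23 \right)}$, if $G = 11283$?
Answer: $11310$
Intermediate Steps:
$G + L{\left(23 \right)} = 11283 + \left(50 - 23\right) = 11283 + 27 = 11310$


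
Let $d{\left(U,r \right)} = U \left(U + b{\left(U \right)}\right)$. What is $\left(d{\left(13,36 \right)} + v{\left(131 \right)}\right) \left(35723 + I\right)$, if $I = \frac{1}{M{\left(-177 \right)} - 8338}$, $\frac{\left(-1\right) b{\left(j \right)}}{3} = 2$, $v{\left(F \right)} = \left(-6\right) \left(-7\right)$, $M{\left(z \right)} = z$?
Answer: $\frac{40456118752}{8515} \approx 4.7512 \cdot 10^{6}$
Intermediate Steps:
$v{\left(F \right)} = 42$
$b{\left(j \right)} = -6$ ($b{\left(j \right)} = \left(-3\right) 2 = -6$)
$I = - \frac{1}{8515}$ ($I = \frac{1}{-177 - 8338} = \frac{1}{-8515} = - \frac{1}{8515} \approx -0.00011744$)
$d{\left(U,r \right)} = U \left(-6 + U\right)$ ($d{\left(U,r \right)} = U \left(U - 6\right) = U \left(-6 + U\right)$)
$\left(d{\left(13,36 \right)} + v{\left(131 \right)}\right) \left(35723 + I\right) = \left(13 \left(-6 + 13\right) + 42\right) \left(35723 - \frac{1}{8515}\right) = \left(13 \cdot 7 + 42\right) \frac{304181344}{8515} = \left(91 + 42\right) \frac{304181344}{8515} = 133 \cdot \frac{304181344}{8515} = \frac{40456118752}{8515}$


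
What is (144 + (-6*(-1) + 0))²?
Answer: 22500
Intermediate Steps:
(144 + (-6*(-1) + 0))² = (144 + (6 + 0))² = (144 + 6)² = 150² = 22500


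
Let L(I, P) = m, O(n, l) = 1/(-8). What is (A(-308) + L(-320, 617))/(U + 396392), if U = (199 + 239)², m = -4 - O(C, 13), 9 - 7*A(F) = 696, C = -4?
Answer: -197/1135904 ≈ -0.00017343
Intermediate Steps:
A(F) = -687/7 (A(F) = 9/7 - ⅐*696 = 9/7 - 696/7 = -687/7)
O(n, l) = -⅛
m = -31/8 (m = -4 - 1*(-⅛) = -4 + ⅛ = -31/8 ≈ -3.8750)
U = 191844 (U = 438² = 191844)
L(I, P) = -31/8
(A(-308) + L(-320, 617))/(U + 396392) = (-687/7 - 31/8)/(191844 + 396392) = -5713/56/588236 = -5713/56*1/588236 = -197/1135904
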